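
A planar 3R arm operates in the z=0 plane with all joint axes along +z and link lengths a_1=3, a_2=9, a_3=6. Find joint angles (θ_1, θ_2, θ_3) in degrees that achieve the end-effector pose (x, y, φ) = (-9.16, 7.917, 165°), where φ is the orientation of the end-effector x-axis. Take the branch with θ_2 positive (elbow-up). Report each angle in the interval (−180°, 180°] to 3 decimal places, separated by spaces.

0.012 134.993 29.996

wrist centre = target − a_3·(cos φ, sin φ) = (-3.3644, 6.3641)
cos θ_2 = (51.8211−3²−9²)/(2·3·9) = -0.7070; θ_2 = 134.9927° (elbow-up)
β = atan2(6.3641,-3.3644) = 117.8637°; ψ = atan2(6.3648,-3.3632) = 117.8520°
θ_1 = β − ψ = 0.0116°
θ_3 = φ − θ_1 − θ_2 = 29.9956° (wrapped to (-180°,180°])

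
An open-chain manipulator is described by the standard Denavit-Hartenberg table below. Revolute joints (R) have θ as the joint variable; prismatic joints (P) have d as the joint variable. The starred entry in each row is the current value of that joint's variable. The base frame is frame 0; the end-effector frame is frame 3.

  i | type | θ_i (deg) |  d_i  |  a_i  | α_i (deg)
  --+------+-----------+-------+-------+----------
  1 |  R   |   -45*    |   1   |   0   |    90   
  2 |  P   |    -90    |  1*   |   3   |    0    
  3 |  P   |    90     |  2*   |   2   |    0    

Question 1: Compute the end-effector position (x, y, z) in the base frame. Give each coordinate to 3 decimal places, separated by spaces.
-0.707 -3.536 -2.000

after link 1: o_1 = (0.0000, 0.0000, 1.0000)
after link 2: o_2 = (-0.7071, -0.7071, -2.0000)
after link 3: o_3 = (-0.7071, -3.5355, -2.0000)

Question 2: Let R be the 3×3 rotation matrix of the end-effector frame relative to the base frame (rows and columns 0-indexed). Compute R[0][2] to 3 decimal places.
-0.707

End-effector z-axis (col 2 of R) = (-0.7071,-0.7071,0.0000)
R[0][2] = -0.7071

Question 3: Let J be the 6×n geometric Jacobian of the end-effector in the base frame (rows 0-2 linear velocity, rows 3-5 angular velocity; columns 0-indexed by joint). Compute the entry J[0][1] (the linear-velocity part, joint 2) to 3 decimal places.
-0.707

prismatic axis z_1 = (-0.7071,-0.7071,0.0000)
J_v[:, 1] = z_1; J_ω[:, 1] = (0,0,0)
entry J[0][1] = -0.7071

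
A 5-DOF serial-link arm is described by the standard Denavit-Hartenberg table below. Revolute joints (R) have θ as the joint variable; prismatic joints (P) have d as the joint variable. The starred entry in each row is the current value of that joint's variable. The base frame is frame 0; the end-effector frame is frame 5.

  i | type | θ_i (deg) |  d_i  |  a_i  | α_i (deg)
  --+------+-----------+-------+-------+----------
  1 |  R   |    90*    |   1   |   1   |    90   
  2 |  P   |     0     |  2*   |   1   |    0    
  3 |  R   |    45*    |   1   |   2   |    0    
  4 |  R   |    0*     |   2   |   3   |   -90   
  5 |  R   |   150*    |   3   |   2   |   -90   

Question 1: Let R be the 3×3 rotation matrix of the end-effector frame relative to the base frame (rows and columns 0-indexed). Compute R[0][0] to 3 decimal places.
End-effector x-axis (col 0 of R) = (-0.5000,-0.6124,-0.6124)
R[0][0] = -0.5000

-0.500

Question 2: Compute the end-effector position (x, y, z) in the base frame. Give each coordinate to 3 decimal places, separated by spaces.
after link 1: o_1 = (0.0000, 1.0000, 1.0000)
after link 2: o_2 = (2.0000, 2.0000, 1.0000)
after link 3: o_3 = (3.0000, 3.4142, 2.4142)
after link 4: o_4 = (5.0000, 5.5355, 4.5355)
after link 5: o_5 = (4.0000, 2.1895, 5.4321)

4.000 2.189 5.432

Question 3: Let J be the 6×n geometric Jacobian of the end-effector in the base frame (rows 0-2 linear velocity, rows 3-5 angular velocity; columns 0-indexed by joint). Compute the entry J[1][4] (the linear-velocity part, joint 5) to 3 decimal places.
axis z_4 = (-0.0000,-0.7071,0.7071); lever o_n−o_4 = (-1.0000,-3.3461,0.8966)
cross product → J_v[:, 4] = (1.7321,-0.7071,-0.7071)
J_ω[:, 4] = z_4
entry J[1][4] = -0.7071

-0.707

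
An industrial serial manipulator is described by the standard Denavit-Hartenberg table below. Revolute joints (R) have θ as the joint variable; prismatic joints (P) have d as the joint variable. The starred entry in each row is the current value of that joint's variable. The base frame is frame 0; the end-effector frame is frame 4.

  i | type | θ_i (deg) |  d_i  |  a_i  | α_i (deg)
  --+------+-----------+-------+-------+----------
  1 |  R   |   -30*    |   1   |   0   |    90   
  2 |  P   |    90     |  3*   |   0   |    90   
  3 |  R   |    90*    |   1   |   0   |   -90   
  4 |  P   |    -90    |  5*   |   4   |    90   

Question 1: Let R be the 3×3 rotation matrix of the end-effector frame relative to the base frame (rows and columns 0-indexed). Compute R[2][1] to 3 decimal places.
End-effector y-axis (col 1 of R) = (-0.0000,-0.0000,-1.0000)
R[2][1] = -1.0000

-1.000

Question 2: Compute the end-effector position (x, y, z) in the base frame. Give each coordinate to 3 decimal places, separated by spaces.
after link 1: o_1 = (0.0000, 0.0000, 1.0000)
after link 2: o_2 = (-1.5000, -2.5981, 1.0000)
after link 3: o_3 = (-0.6340, -3.0981, 1.0000)
after link 4: o_4 = (2.8301, -5.0981, -4.0000)

2.830 -5.098 -4.000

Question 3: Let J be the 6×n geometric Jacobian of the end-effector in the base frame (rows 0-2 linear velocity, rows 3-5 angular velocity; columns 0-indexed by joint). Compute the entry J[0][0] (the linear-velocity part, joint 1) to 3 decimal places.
axis z_0 = ẑ; lever o_n−o_0 = (2.8301,-5.0981,-4.0000)
cross product → J_v[:, 0] = (5.0981,2.8301,-0.0000)
J_ω[:, 0] = z_0
entry J[0][0] = 5.0981

5.098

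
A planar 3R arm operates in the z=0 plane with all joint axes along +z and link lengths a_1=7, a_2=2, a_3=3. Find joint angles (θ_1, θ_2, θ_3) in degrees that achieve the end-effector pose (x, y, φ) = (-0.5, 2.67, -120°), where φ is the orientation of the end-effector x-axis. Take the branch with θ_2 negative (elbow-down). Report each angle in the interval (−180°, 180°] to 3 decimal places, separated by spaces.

wrist centre = target − a_3·(cos φ, sin φ) = (1.0000, 5.2681)
cos θ_2 = (28.7526−7²−2²)/(2·7·2) = -0.8660; θ_2 = -149.9945° (elbow-down)
β = atan2(5.2681,1.0000) = 79.2518°; ψ = atan2(-1.0002,5.2680) = -10.7500°
θ_1 = β − ψ = 90.0018°
θ_3 = φ − θ_1 − θ_2 = -60.0073° (wrapped to (-180°,180°])

90.002 -149.995 -60.007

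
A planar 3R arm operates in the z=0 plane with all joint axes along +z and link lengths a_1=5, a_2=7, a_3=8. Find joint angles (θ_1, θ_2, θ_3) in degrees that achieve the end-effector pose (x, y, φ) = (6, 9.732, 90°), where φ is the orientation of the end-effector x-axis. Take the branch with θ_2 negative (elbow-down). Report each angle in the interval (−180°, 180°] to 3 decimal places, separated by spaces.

wrist centre = target − a_3·(cos φ, sin φ) = (6.0000, 1.7320)
cos θ_2 = (38.9998−5²−7²)/(2·5·7) = -0.5000; θ_2 = -120.0002° (elbow-down)
β = atan2(1.7320,6.0000) = 16.1017°; ψ = atan2(-6.0622,1.5000) = -76.1022°
θ_1 = β − ψ = 92.2039°
θ_3 = φ − θ_1 − θ_2 = 117.7963° (wrapped to (-180°,180°])

92.204 -120.000 117.796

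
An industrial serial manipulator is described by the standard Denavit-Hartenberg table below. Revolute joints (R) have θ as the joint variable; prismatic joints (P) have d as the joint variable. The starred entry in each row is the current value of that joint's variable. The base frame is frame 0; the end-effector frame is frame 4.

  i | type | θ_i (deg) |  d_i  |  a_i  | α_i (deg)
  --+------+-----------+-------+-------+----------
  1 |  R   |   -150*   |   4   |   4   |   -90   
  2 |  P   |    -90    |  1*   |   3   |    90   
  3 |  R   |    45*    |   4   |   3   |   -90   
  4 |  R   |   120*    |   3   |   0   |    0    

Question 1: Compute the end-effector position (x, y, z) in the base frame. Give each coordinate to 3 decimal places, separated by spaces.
after link 1: o_1 = (-3.4641, -2.0000, 4.0000)
after link 2: o_2 = (-2.9641, -2.8660, 7.0000)
after link 3: o_3 = (1.5607, -2.7031, 9.1213)
after link 4: o_4 = (2.6213, -4.5403, 7.0000)

2.621 -4.540 7.000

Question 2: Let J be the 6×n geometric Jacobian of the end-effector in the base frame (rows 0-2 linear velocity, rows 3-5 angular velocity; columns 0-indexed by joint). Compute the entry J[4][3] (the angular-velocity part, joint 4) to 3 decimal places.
axis z_3 = (0.3536,-0.6124,-0.7071); lever o_n−o_3 = (1.0607,-1.8371,-2.1213)
cross product → J_v[:, 3] = (0.0000,-0.0000,0.0000)
J_ω[:, 3] = z_3
entry J[4][3] = -0.6124

-0.612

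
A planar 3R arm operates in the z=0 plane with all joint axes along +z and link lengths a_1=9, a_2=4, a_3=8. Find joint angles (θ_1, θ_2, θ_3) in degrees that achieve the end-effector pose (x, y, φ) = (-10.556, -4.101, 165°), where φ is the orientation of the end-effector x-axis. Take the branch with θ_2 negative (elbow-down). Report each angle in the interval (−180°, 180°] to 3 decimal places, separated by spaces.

-90.001 -134.999 30.000

wrist centre = target − a_3·(cos φ, sin φ) = (-2.8286, -6.1716)
cos θ_2 = (46.0890−9²−4²)/(2·9·4) = -0.7071; θ_2 = -134.9992° (elbow-down)
β = atan2(-6.1716,-2.8286) = -114.6233°; ψ = atan2(-2.8285,6.1716) = -24.6221°
θ_1 = β − ψ = -90.0012°
θ_3 = φ − θ_1 − θ_2 = 30.0004° (wrapped to (-180°,180°])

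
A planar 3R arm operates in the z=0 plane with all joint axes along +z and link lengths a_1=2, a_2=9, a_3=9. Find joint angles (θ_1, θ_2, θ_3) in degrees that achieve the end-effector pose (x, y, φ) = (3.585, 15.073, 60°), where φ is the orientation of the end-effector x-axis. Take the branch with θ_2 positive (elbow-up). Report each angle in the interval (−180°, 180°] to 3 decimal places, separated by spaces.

wrist centre = target − a_3·(cos φ, sin φ) = (-0.9150, 7.2788)
cos θ_2 = (53.8177−2²−9²)/(2·2·9) = -0.8662; θ_2 = 150.0170° (elbow-up)
β = atan2(7.2788,-0.9150) = 97.1650°; ψ = atan2(4.4977,-5.7956) = 142.1865°
θ_1 = β − ψ = -45.0216°
θ_3 = φ − θ_1 − θ_2 = -44.9954° (wrapped to (-180°,180°])

-45.022 150.017 -44.995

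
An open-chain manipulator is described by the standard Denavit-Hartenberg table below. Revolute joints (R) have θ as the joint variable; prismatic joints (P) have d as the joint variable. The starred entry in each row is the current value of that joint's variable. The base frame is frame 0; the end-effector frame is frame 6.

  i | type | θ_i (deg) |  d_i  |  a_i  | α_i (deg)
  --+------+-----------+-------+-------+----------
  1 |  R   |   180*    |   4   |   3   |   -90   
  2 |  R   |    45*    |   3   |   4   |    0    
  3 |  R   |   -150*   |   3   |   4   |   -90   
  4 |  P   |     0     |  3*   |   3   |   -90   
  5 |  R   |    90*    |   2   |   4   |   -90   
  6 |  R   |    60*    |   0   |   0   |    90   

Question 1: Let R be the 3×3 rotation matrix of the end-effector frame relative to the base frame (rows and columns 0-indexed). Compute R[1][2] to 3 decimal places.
0.500

End-effector z-axis (col 2 of R) = (0.8365,0.5000,-0.2241)
R[1][2] = 0.5000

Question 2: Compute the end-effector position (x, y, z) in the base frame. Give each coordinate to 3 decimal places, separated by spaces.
after link 1: o_1 = (-3.0000, 0.0000, 4.0000)
after link 2: o_2 = (-5.8284, -3.0000, 1.1716)
after link 3: o_3 = (-4.7932, -6.0000, 5.0353)
after link 4: o_4 = (-6.9145, -6.0000, 8.7095)
after link 5: o_5 = (-3.0508, -4.0000, 7.6742)
after link 6: o_6 = (-3.0508, -4.0000, 7.6742)

-3.051 -4.000 7.674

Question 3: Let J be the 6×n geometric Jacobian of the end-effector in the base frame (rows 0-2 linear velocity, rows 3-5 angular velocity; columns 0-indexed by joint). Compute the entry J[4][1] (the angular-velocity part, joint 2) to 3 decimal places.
axis z_1 = (-0.0000,-1.0000,0.0000); lever o_n−o_1 = (-0.0508,-4.0000,3.6742)
cross product → J_v[:, 1] = (-3.6742,0.0000,-0.0508)
J_ω[:, 1] = z_1
entry J[4][1] = -1.0000

-1.000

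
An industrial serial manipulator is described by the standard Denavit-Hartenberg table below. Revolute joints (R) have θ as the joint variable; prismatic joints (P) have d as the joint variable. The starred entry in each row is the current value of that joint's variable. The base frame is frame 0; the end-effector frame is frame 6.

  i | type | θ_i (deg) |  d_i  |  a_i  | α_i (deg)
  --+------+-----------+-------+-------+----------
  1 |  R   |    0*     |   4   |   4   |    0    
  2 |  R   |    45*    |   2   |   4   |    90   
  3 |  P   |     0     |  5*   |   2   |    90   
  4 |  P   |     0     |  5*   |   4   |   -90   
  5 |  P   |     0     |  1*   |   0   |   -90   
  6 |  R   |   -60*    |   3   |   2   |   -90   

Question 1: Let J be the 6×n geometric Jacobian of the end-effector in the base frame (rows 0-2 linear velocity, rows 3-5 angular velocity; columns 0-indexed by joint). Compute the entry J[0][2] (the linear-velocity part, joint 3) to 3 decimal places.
0.707

prismatic axis z_2 = (0.7071,-0.7071,0.0000)
J_v[:, 2] = z_2; J_ω[:, 2] = (0,0,0)
entry J[0][2] = 0.7071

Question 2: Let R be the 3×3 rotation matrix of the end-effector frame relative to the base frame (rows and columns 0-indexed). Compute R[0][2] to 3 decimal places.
0.259

End-effector z-axis (col 2 of R) = (0.2588,0.9659,0.0000)
R[0][2] = 0.2588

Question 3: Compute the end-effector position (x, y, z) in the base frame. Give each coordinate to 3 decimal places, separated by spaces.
after link 1: o_1 = (4.0000, 0.0000, 4.0000)
after link 2: o_2 = (6.8284, 2.8284, 6.0000)
after link 3: o_3 = (11.7782, 0.7071, 6.0000)
after link 4: o_4 = (14.6066, 3.5355, 1.0000)
after link 5: o_5 = (15.3137, 2.8284, 1.0000)
after link 6: o_6 = (17.2456, 2.3108, 4.0000)

17.246 2.311 4.000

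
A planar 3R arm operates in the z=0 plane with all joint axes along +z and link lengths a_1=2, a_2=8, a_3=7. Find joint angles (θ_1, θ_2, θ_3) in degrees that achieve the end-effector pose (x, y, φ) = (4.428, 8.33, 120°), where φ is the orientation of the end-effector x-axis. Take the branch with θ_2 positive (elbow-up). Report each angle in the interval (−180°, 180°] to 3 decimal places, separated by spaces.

-60.007 90.007 90.000

wrist centre = target − a_3·(cos φ, sin φ) = (7.9280, 2.2678)
cos θ_2 = (67.9962−2²−8²)/(2·2·8) = -0.0001; θ_2 = 90.0068° (elbow-up)
β = atan2(2.2678,7.9280) = 15.9633°; ψ = atan2(8.0000,1.9991) = 75.9702°
θ_1 = β − ψ = -60.0069°
θ_3 = φ − θ_1 − θ_2 = 90.0001° (wrapped to (-180°,180°])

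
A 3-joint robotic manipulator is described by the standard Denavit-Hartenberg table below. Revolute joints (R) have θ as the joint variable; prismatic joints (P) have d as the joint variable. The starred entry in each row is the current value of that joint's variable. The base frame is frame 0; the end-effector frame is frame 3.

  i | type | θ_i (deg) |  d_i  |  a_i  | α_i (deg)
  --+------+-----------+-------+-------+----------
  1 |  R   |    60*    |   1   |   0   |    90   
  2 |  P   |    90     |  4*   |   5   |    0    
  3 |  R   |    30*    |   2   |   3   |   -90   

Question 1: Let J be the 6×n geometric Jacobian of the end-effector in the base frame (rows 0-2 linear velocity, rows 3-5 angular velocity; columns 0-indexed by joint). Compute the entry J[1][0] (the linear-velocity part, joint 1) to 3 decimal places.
4.446

axis z_0 = ẑ; lever o_n−o_0 = (4.4462,-4.2990,8.5981)
cross product → J_v[:, 0] = (4.2990,4.4462,-0.0000)
J_ω[:, 0] = z_0
entry J[1][0] = 4.4462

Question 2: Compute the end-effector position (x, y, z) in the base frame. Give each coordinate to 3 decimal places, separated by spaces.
4.446 -4.299 8.598

after link 1: o_1 = (0.0000, 0.0000, 1.0000)
after link 2: o_2 = (3.4641, -2.0000, 6.0000)
after link 3: o_3 = (4.4462, -4.2990, 8.5981)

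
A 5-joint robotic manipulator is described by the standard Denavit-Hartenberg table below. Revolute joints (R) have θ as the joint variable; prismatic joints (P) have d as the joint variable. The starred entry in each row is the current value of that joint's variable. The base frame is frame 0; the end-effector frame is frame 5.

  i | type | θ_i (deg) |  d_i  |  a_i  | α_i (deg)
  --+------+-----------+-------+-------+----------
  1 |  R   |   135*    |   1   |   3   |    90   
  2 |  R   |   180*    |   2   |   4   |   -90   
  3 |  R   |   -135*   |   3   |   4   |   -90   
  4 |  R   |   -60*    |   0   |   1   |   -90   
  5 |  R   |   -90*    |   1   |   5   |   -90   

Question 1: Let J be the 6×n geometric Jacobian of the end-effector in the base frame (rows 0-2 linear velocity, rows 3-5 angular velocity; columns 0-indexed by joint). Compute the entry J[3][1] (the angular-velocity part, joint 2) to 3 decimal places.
0.707

axis z_1 = (0.7071,0.7071,0.0000); lever o_n−o_1 = (9.2426,3.9518,-3.3660)
cross product → J_v[:, 1] = (-2.3801,2.3801,-3.7412)
J_ω[:, 1] = z_1
entry J[3][1] = 0.7071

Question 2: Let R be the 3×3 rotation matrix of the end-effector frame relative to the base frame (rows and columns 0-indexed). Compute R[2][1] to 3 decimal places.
End-effector y-axis (col 1 of R) = (-0.0000,-0.8660,-0.5000)
R[2][1] = -0.5000

-0.500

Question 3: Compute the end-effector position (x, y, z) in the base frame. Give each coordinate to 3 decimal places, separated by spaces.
after link 1: o_1 = (-2.1213, 2.1213, 1.0000)
after link 2: o_2 = (2.1213, 0.7071, 1.0000)
after link 3: o_3 = (2.1213, 4.7071, -2.0000)
after link 4: o_4 = (2.1213, 5.2071, -2.8660)
after link 5: o_5 = (7.1213, 6.0731, -2.3660)

7.121 6.073 -2.366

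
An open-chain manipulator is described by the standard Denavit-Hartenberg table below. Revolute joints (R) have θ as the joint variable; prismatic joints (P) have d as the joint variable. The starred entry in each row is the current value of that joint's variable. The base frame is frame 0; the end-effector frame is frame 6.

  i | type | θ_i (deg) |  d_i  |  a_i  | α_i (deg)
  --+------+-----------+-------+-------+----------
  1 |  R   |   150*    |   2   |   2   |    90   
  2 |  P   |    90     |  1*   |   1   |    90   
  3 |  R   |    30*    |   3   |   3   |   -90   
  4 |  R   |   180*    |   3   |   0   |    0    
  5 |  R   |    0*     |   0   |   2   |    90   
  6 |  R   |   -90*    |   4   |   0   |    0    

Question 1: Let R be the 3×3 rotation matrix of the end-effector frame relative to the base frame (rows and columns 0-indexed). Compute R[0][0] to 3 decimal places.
-0.433

End-effector x-axis (col 0 of R) = (-0.4330,-0.7500,0.5000)
R[0][0] = -0.4330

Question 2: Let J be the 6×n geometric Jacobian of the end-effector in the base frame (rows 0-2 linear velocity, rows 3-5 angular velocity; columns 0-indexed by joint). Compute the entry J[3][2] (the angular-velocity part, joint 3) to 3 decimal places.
-0.866

axis z_2 = (-0.8660,0.5000,-0.0000); lever o_n−o_2 = (2.4151,2.1830,-0.6340)
cross product → J_v[:, 2] = (-0.3170,-0.5490,-3.0981)
J_ω[:, 2] = z_2
entry J[3][2] = -0.8660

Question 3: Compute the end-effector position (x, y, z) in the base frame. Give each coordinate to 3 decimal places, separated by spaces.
after link 1: o_1 = (-1.7321, 1.0000, 2.0000)
after link 2: o_2 = (-1.2321, 1.8660, 3.0000)
after link 3: o_3 = (-3.0801, 4.6651, 5.5981)
after link 4: o_4 = (-1.7811, 6.9151, 4.0981)
after link 5: o_5 = (-2.2811, 6.0490, 2.3660)
after link 6: o_6 = (1.1830, 4.0490, 2.3660)

1.183 4.049 2.366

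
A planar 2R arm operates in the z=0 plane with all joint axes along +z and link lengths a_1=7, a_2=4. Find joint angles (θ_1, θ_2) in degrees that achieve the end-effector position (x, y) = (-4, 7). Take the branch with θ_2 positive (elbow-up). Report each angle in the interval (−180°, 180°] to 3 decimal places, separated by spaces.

90.000 90.000

cos θ_2 = (65.0000−7²−4²)/(2·7·4) = 0.0000; θ_2 = 90.0000° (elbow-up)
β = atan2(7.0000,-4.0000) = 119.7449°; ψ = atan2(4.0000,7.0000) = 29.7449°
θ_1 = β − ψ = 90.0000°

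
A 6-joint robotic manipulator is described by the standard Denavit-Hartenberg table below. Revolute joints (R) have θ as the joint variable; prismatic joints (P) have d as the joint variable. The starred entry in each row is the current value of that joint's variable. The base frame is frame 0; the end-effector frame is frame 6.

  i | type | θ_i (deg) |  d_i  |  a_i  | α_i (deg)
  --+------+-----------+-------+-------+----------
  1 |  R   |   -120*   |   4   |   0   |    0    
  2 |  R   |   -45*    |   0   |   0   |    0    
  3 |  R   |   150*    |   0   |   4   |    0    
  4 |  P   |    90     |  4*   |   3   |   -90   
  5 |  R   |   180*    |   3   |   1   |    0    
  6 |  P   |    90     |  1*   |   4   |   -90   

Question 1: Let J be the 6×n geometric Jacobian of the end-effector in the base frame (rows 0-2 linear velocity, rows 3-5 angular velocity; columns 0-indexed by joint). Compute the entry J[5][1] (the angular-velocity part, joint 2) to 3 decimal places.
axis z_1 = (0.0000,0.0000,1.0000); lever o_n−o_1 = (0.5176,1.9319,8.0000)
cross product → J_v[:, 1] = (-1.9319,0.5176,0.0000)
J_ω[:, 1] = z_1
entry J[5][1] = 1.0000

1.000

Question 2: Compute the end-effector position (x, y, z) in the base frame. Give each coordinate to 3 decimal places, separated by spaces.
after link 1: o_1 = (0.0000, 0.0000, 4.0000)
after link 2: o_2 = (0.0000, 0.0000, 4.0000)
after link 3: o_3 = (3.8637, -1.0353, 4.0000)
after link 4: o_4 = (4.6402, 1.8625, 8.0000)
after link 5: o_5 = (1.4836, 1.6730, 8.0000)
after link 6: o_6 = (0.5176, 1.9319, 12.0000)

0.518 1.932 12.000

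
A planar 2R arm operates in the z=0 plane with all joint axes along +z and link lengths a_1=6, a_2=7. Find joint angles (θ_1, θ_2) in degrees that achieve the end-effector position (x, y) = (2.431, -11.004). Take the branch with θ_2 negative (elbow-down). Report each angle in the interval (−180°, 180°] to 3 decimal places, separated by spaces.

-44.998 -60.002

cos θ_2 = (126.9978−6²−7²)/(2·6·7) = 0.5000; θ_2 = -60.0018° (elbow-down)
β = atan2(-11.0040,2.4310) = -77.5423°; ψ = atan2(-6.0623,9.4998) = -32.5439°
θ_1 = β − ψ = -44.9984°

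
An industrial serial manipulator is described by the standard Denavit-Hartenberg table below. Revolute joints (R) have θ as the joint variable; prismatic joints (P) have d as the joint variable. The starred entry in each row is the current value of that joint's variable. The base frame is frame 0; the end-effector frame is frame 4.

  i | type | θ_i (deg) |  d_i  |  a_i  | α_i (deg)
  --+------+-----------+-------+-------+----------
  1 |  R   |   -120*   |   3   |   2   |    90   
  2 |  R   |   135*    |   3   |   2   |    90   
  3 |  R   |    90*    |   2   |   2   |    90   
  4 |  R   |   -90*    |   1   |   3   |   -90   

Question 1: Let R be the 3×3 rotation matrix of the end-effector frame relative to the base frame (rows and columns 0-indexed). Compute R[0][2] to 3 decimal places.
-0.866

End-effector z-axis (col 2 of R) = (-0.8660,0.5000,0.0000)
R[0][2] = -0.8660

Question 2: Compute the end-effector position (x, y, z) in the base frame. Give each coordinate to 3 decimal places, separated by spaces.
after link 1: o_1 = (-1.0000, -1.7321, 3.0000)
after link 2: o_2 = (-2.8910, 0.9927, 4.4142)
after link 3: o_3 = (-5.3301, 0.7679, 5.8284)
after link 4: o_4 = (-3.9159, 3.2174, 4.4142)

-3.916 3.217 4.414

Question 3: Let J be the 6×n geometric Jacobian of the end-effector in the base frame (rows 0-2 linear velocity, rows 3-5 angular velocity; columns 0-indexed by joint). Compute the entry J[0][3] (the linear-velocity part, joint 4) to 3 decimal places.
-2.598

axis z_3 = (0.3536,0.6124,0.7071); lever o_n−o_3 = (1.4142,2.4495,-1.4142)
cross product → J_v[:, 3] = (-2.5981,1.5000,0.0000)
J_ω[:, 3] = z_3
entry J[0][3] = -2.5981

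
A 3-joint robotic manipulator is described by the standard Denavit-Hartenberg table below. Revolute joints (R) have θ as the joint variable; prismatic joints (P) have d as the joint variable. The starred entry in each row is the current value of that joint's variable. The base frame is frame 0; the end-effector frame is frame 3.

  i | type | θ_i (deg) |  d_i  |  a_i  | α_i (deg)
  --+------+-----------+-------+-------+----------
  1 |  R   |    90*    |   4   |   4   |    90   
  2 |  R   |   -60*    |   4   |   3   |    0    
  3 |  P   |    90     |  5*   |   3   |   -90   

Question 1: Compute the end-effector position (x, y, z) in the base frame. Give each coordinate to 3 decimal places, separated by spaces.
after link 1: o_1 = (0.0000, 4.0000, 4.0000)
after link 2: o_2 = (4.0000, 5.5000, 1.4019)
after link 3: o_3 = (9.0000, 8.0981, 2.9019)

9.000 8.098 2.902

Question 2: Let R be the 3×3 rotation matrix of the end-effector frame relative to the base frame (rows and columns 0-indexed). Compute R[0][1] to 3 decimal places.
End-effector y-axis (col 1 of R) = (-1.0000,0.0000,-0.0000)
R[0][1] = -1.0000

-1.000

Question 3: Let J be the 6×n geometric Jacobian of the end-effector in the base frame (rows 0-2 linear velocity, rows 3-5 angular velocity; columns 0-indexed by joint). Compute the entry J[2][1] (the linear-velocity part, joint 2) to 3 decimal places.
4.098

axis z_1 = (1.0000,-0.0000,0.0000); lever o_n−o_1 = (9.0000,4.0981,-1.0981)
cross product → J_v[:, 1] = (-0.0000,1.0981,4.0981)
J_ω[:, 1] = z_1
entry J[2][1] = 4.0981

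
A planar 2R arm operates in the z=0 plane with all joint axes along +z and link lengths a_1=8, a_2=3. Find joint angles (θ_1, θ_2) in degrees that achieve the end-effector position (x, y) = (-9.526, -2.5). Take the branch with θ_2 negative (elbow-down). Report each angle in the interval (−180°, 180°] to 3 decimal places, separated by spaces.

cos θ_2 = (96.9947−8²−3²)/(2·8·3) = 0.4999; θ_2 = -60.0073° (elbow-down)
β = atan2(-2.5000,-9.5260) = -165.2949°; ψ = atan2(-2.5983,9.4997) = -15.2969°
θ_1 = β − ψ = -149.9980°

-149.998 -60.007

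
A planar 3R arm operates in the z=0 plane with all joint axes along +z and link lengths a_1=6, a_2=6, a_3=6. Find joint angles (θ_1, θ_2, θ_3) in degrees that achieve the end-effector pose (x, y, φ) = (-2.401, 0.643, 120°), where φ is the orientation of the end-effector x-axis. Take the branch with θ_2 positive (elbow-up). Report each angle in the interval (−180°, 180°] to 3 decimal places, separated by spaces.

wrist centre = target − a_3·(cos φ, sin φ) = (0.5990, -4.5532)
cos θ_2 = (21.0900−6²−6²)/(2·6·6) = -0.7071; θ_2 = 134.9981° (elbow-up)
β = atan2(-4.5532,0.5990) = -82.5054°; ψ = atan2(4.2428,1.7575) = 67.4991°
θ_1 = β − ψ = -150.0044°
θ_3 = φ − θ_1 − θ_2 = 135.0063° (wrapped to (-180°,180°])

-150.004 134.998 135.006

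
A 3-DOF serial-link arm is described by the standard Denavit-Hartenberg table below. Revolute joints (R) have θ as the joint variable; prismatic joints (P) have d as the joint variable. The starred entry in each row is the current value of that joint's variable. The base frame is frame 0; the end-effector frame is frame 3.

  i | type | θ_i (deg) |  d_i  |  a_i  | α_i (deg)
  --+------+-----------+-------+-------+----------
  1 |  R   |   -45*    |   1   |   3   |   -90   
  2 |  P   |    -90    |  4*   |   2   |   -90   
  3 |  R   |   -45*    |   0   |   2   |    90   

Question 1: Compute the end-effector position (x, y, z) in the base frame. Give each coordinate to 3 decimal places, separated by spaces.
5.950 1.707 4.414

after link 1: o_1 = (2.1213, -2.1213, 1.0000)
after link 2: o_2 = (4.9497, 0.7071, 3.0000)
after link 3: o_3 = (5.9497, 1.7071, 4.4142)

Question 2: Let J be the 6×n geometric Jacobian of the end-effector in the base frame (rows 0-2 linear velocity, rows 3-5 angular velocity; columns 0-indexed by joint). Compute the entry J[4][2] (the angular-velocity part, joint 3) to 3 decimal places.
-0.707

axis z_2 = (0.7071,-0.7071,-0.0000); lever o_n−o_2 = (1.0000,1.0000,1.4142)
cross product → J_v[:, 2] = (-1.0000,-1.0000,1.4142)
J_ω[:, 2] = z_2
entry J[4][2] = -0.7071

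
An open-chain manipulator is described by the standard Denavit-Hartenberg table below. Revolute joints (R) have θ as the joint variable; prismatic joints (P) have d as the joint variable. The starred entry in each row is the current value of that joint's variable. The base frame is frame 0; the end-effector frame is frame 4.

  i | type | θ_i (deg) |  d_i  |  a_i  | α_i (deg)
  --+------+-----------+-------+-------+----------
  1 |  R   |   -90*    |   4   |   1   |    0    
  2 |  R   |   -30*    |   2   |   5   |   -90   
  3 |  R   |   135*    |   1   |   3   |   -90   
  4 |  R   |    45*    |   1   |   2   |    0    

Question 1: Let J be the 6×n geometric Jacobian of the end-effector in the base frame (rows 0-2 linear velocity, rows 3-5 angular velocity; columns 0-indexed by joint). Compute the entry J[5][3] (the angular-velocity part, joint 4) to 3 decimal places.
axis z_3 = (0.3536,0.6124,0.7071); lever o_n−o_3 = (-0.3712,2.1855,-0.2929)
cross product → J_v[:, 3] = (-1.7247,-0.1589,1.0000)
J_ω[:, 3] = z_3
entry J[5][3] = 0.7071

0.707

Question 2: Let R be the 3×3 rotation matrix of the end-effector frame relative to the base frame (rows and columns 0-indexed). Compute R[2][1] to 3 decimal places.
0.500

End-effector y-axis (col 1 of R) = (-0.8624,-0.0795,0.5000)
R[2][1] = 0.5000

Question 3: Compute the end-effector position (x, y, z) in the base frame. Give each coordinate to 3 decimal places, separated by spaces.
after link 1: o_1 = (0.0000, -1.0000, 4.0000)
after link 2: o_2 = (-2.5000, -5.3301, 6.0000)
after link 3: o_3 = (-0.5733, -3.9930, 3.8787)
after link 4: o_4 = (-0.9445, -1.8075, 3.5858)

-0.945 -1.808 3.586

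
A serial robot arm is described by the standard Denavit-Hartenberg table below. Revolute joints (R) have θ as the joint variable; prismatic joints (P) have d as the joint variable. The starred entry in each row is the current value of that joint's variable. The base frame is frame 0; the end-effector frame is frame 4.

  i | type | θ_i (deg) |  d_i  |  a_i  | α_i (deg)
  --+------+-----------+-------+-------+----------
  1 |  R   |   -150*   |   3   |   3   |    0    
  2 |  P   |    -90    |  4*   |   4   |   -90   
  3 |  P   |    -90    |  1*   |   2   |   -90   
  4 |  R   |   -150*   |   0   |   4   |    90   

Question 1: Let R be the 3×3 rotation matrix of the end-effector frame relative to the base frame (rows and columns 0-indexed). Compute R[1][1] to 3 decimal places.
End-effector y-axis (col 1 of R) = (-0.5000,0.8660,-0.0000)
R[1][1] = 0.8660

0.866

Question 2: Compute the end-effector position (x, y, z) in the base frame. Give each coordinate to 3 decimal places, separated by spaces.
-7.196 0.464 5.536

after link 1: o_1 = (-2.5981, -1.5000, 3.0000)
after link 2: o_2 = (-4.5981, 1.9641, 7.0000)
after link 3: o_3 = (-5.4641, 1.4641, 9.0000)
after link 4: o_4 = (-7.1962, 0.4641, 5.5359)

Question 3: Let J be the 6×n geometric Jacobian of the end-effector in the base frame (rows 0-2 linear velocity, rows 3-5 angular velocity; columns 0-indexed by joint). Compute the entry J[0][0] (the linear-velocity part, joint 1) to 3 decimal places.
-0.464

axis z_0 = ẑ; lever o_n−o_0 = (-7.1962,0.4641,5.5359)
cross product → J_v[:, 0] = (-0.4641,-7.1962,0.0000)
J_ω[:, 0] = z_0
entry J[0][0] = -0.4641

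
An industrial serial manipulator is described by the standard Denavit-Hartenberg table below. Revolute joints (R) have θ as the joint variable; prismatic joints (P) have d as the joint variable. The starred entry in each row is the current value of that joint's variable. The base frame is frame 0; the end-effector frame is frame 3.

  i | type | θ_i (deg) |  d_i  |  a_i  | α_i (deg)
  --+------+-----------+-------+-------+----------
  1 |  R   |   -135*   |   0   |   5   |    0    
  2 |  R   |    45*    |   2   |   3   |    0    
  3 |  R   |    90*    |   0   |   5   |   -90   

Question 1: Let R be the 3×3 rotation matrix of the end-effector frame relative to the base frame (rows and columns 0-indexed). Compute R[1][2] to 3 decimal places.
1.000

End-effector z-axis (col 2 of R) = (0.0000,1.0000,0.0000)
R[1][2] = 1.0000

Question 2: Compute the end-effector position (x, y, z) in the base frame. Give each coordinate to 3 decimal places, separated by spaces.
after link 1: o_1 = (-3.5355, -3.5355, 0.0000)
after link 2: o_2 = (-3.5355, -6.5355, 2.0000)
after link 3: o_3 = (1.4645, -6.5355, 2.0000)

1.464 -6.536 2.000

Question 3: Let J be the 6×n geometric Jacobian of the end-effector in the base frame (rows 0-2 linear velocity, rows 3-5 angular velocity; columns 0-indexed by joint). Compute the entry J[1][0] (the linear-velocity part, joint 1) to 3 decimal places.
axis z_0 = ẑ; lever o_n−o_0 = (1.4645,-6.5355,2.0000)
cross product → J_v[:, 0] = (6.5355,1.4645,-0.0000)
J_ω[:, 0] = z_0
entry J[1][0] = 1.4645

1.464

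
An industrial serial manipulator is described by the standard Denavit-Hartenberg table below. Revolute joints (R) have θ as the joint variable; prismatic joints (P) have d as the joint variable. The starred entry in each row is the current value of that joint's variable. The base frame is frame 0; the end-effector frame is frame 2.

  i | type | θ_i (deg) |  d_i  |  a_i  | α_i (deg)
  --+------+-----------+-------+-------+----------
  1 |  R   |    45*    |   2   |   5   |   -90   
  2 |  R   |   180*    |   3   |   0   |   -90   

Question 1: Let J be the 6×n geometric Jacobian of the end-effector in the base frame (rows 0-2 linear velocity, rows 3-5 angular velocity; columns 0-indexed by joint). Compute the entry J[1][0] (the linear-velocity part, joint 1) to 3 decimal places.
axis z_0 = ẑ; lever o_n−o_0 = (1.4142,5.6569,2.0000)
cross product → J_v[:, 0] = (-5.6569,1.4142,0.0000)
J_ω[:, 0] = z_0
entry J[1][0] = 1.4142

1.414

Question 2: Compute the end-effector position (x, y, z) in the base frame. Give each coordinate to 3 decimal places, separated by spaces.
after link 1: o_1 = (3.5355, 3.5355, 2.0000)
after link 2: o_2 = (1.4142, 5.6569, 2.0000)

1.414 5.657 2.000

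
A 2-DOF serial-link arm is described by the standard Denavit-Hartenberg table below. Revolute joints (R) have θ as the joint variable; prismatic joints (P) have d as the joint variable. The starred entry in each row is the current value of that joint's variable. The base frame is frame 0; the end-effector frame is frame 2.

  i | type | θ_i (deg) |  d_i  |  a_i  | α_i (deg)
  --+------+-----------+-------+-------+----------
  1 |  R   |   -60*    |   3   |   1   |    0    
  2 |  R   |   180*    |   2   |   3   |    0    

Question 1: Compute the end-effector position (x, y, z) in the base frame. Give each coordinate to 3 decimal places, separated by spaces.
-1.000 1.732 5.000

after link 1: o_1 = (0.5000, -0.8660, 3.0000)
after link 2: o_2 = (-1.0000, 1.7321, 5.0000)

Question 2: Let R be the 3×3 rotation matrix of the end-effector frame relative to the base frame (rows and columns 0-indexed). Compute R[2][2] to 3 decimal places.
1.000

End-effector z-axis (col 2 of R) = (0.0000,0.0000,1.0000)
R[2][2] = 1.0000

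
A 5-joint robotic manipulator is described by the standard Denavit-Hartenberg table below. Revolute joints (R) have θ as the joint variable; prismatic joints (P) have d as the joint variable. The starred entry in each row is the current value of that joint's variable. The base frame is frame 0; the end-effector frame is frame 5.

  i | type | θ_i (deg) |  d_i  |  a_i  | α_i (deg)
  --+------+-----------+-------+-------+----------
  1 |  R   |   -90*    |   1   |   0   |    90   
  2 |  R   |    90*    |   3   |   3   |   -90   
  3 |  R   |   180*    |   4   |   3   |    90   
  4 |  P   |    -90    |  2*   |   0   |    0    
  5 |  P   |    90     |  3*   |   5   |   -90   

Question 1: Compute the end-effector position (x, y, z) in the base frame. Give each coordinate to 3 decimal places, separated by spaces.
2.000 4.000 -4.000

after link 1: o_1 = (0.0000, 0.0000, 1.0000)
after link 2: o_2 = (-3.0000, -0.0000, 4.0000)
after link 3: o_3 = (-3.0000, 4.0000, 1.0000)
after link 4: o_4 = (-1.0000, 4.0000, 1.0000)
after link 5: o_5 = (2.0000, 4.0000, -4.0000)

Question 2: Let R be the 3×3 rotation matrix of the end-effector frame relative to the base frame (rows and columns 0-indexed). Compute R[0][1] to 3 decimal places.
End-effector y-axis (col 1 of R) = (-1.0000,-0.0000,-0.0000)
R[0][1] = -1.0000

-1.000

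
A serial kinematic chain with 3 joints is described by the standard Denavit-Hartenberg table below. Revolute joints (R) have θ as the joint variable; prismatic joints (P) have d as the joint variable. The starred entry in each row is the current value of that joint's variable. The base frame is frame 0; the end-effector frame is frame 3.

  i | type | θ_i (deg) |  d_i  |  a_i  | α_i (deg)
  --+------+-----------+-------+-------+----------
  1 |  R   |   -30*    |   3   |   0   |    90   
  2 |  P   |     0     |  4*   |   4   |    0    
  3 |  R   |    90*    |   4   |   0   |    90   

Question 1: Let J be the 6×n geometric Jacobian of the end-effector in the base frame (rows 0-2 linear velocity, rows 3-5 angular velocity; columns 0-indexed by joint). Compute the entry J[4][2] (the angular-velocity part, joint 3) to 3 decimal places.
-0.866

axis z_2 = (-0.5000,-0.8660,0.0000); lever o_n−o_2 = (-2.0000,-3.4641,0.0000)
cross product → J_v[:, 2] = (-0.0000,0.0000,-0.0000)
J_ω[:, 2] = z_2
entry J[4][2] = -0.8660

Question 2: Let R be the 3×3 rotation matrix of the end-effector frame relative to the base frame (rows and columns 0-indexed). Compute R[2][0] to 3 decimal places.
1.000

End-effector x-axis (col 0 of R) = (0.0000,0.0000,1.0000)
R[2][0] = 1.0000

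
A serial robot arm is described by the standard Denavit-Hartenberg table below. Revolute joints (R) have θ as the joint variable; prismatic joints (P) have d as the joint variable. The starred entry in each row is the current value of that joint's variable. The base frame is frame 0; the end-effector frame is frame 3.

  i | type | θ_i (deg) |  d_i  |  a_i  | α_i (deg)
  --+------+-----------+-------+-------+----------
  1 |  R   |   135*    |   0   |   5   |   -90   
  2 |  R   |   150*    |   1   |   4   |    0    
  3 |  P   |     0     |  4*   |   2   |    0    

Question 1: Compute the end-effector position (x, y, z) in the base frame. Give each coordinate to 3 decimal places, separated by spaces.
-3.397 -3.674 -3.000

after link 1: o_1 = (-3.5355, 3.5355, 0.0000)
after link 2: o_2 = (-1.7932, 0.3789, -2.0000)
after link 3: o_3 = (-3.3968, -3.6742, -3.0000)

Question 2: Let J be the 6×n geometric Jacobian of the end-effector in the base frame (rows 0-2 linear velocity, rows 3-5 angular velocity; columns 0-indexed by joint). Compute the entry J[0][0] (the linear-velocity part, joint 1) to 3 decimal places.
axis z_0 = ẑ; lever o_n−o_0 = (-3.3968,-3.6742,-3.0000)
cross product → J_v[:, 0] = (3.6742,-3.3968,0.0000)
J_ω[:, 0] = z_0
entry J[0][0] = 3.6742

3.674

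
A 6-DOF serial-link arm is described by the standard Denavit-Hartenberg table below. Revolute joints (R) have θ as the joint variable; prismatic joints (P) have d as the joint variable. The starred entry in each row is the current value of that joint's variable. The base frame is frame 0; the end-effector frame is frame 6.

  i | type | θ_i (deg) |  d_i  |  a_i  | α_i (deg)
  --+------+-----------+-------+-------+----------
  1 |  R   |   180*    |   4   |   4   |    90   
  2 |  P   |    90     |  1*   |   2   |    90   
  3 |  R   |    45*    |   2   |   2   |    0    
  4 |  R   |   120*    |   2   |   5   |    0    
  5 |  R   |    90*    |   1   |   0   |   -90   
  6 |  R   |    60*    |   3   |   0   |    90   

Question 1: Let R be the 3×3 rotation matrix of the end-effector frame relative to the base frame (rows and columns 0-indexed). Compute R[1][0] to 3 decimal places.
-0.483

End-effector x-axis (col 0 of R) = (0.8660,-0.4830,-0.1294)
R[1][0] = -0.4830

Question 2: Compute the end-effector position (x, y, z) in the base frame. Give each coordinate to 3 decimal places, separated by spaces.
after link 1: o_1 = (-4.0000, 0.0000, 4.0000)
after link 2: o_2 = (-4.0000, 1.0000, 6.0000)
after link 3: o_3 = (-6.0000, 2.4142, 7.4142)
after link 4: o_4 = (-8.0000, 3.7083, 2.5846)
after link 5: o_5 = (-9.0000, 3.7083, 2.5846)
after link 6: o_6 = (-9.0000, 2.9319, 5.4824)

-9.000 2.932 5.482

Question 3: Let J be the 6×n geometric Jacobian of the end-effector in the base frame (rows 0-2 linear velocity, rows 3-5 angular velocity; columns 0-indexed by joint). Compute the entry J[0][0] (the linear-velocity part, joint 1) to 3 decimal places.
axis z_0 = ẑ; lever o_n−o_0 = (-9.0000,2.9319,5.4824)
cross product → J_v[:, 0] = (-2.9319,-9.0000,0.0000)
J_ω[:, 0] = z_0
entry J[0][0] = -2.9319

-2.932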